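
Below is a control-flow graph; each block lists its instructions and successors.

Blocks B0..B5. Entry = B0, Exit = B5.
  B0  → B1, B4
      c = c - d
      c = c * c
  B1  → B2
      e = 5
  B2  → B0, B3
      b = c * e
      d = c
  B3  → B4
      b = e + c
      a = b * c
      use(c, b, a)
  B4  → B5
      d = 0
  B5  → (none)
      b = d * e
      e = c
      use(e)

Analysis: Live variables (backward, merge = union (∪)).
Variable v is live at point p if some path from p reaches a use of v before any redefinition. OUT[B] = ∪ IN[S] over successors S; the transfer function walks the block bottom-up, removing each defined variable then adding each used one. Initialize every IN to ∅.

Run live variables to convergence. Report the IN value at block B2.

Fixpoint table:
  B0:  IN={c, d, e}  OUT={c, e}
  B1:  IN={c}  OUT={c, e}
  B2:  IN={c, e}  OUT={c, d, e}
  B3:  IN={c, e}  OUT={c, e}
  B4:  IN={c, e}  OUT={c, d, e}
  B5:  IN={c, d, e}  OUT={}

Merge at B2: OUT[B2] = IN[B0] ⊔ IN[B3] = {c, d, e}
Applying B2's transfer function to that OUT value gives IN[B2] (row B2 above).

Answer: {c, e}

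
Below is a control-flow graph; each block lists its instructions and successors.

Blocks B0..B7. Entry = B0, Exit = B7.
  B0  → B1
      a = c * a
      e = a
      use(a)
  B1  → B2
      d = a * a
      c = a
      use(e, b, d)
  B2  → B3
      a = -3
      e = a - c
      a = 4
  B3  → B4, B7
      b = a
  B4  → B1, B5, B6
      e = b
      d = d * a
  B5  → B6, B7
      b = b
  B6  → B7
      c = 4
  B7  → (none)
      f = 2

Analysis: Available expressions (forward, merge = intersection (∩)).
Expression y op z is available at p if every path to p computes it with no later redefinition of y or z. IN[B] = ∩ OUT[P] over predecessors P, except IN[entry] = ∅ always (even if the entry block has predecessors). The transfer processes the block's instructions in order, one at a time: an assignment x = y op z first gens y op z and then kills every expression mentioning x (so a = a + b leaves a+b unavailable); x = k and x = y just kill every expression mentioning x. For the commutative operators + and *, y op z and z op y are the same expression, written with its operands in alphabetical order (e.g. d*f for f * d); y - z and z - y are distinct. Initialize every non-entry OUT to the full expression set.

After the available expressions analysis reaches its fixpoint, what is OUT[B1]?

Converged values:
  B0:  IN={}  OUT={}
  B1:  IN={}  OUT={a*a}
  B2:  IN={a*a}  OUT={}
  B3:  IN={}  OUT={}
  B4:  IN={}  OUT={}
  B5:  IN={}  OUT={}
  B6:  IN={}  OUT={}
  B7:  IN={}  OUT={}

Merge at B1: IN[B1] = OUT[B0] ∩ OUT[B4] = {}
Applying B1's transfer function to that IN value gives OUT[B1] (row B1 above).

Answer: {a*a}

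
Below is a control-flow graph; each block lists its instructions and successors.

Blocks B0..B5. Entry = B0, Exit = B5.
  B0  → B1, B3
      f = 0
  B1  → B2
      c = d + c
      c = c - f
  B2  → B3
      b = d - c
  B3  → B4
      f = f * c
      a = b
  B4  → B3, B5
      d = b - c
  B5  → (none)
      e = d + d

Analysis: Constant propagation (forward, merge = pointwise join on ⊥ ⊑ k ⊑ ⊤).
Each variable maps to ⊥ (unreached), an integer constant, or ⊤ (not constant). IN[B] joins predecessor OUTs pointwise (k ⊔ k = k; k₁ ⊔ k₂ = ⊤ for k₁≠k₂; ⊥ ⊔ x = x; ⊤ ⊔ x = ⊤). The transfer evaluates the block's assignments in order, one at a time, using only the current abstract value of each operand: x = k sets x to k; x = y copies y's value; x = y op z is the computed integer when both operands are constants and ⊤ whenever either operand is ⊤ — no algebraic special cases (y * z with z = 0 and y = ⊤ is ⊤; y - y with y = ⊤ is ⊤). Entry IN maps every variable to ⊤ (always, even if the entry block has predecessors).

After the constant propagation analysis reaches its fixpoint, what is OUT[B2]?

Fixpoint table:
  B0:   IN=(all ⊤)   OUT={f:0; rest ⊤}
  B1:   IN={f:0; rest ⊤}   OUT={f:0; rest ⊤}
  B2:   IN={f:0; rest ⊤}   OUT={f:0; rest ⊤}
  B3:   IN=(all ⊤)   OUT=(all ⊤)
  B4:   IN=(all ⊤)   OUT=(all ⊤)
  B5:   IN=(all ⊤)   OUT=(all ⊤)

Merge at B2: IN[B2] = OUT[B1] = {a: ⊤, b: ⊤, c: ⊤, d: ⊤, e: ⊤, f: 0}
Applying B2's transfer function to that IN value gives OUT[B2] (row B2 above).

Answer: {a: ⊤, b: ⊤, c: ⊤, d: ⊤, e: ⊤, f: 0}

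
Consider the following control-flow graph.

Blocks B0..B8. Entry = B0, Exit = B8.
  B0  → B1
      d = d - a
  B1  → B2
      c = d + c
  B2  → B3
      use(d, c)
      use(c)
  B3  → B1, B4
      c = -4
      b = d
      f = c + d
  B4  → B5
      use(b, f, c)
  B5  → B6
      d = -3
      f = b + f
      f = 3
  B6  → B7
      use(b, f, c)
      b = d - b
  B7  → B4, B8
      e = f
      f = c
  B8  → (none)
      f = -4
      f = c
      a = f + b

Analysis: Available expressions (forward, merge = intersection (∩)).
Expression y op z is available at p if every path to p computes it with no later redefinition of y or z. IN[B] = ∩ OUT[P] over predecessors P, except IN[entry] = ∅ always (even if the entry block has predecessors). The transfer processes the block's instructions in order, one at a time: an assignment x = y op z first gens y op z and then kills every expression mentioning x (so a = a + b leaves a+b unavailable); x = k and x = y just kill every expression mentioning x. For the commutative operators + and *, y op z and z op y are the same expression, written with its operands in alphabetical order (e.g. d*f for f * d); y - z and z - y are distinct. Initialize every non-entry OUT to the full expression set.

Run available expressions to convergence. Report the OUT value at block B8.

Answer: {b+f}

Derivation:
Converged values:
  B0:  IN={}  OUT={}
  B1:  IN={}  OUT={}
  B2:  IN={}  OUT={}
  B3:  IN={}  OUT={c+d}
  B4:  IN={}  OUT={}
  B5:  IN={}  OUT={}
  B6:  IN={}  OUT={}
  B7:  IN={}  OUT={}
  B8:  IN={}  OUT={b+f}

Merge at B8: IN[B8] = OUT[B7] = {}
Applying B8's transfer function to that IN value gives OUT[B8] (row B8 above).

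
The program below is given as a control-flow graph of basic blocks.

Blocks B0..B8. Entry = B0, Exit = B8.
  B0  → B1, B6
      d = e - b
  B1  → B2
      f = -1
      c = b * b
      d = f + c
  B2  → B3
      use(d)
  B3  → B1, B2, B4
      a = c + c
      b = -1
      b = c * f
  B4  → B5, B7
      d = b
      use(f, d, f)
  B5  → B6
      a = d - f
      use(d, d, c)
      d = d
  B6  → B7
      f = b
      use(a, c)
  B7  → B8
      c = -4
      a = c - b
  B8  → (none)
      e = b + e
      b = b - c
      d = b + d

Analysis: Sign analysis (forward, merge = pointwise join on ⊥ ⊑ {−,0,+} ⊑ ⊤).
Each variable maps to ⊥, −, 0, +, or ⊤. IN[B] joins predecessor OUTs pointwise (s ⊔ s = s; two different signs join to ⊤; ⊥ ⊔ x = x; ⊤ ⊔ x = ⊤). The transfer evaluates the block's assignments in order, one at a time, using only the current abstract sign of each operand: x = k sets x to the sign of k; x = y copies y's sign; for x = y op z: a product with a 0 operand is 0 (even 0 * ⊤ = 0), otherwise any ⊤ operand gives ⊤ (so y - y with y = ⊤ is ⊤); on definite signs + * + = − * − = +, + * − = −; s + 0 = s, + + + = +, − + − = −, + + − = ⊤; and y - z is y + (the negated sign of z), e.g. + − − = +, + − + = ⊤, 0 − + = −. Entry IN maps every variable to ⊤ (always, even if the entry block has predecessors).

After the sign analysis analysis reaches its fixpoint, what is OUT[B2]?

Answer: {a: ⊤, b: ⊤, c: ⊤, d: ⊤, e: ⊤, f: -}

Trace:
Per-block solution:
  B0:   IN=(all ⊤)   OUT=(all ⊤)
  B1:   IN=(all ⊤)   OUT={f:-; rest ⊤}
  B2:   IN={f:-; rest ⊤}   OUT={f:-; rest ⊤}
  B3:   IN={f:-; rest ⊤}   OUT={f:-; rest ⊤}
  B4:   IN={f:-; rest ⊤}   OUT={f:-; rest ⊤}
  B5:   IN={f:-; rest ⊤}   OUT={f:-; rest ⊤}
  B6:   IN=(all ⊤)   OUT=(all ⊤)
  B7:   IN=(all ⊤)   OUT={c:-; rest ⊤}
  B8:   IN={c:-; rest ⊤}   OUT={c:-; rest ⊤}

Merge at B2: IN[B2] = OUT[B1] ⊔ OUT[B3] = {a: ⊤, b: ⊤, c: ⊤, d: ⊤, e: ⊤, f: -}
Applying B2's transfer function to that IN value gives OUT[B2] (row B2 above).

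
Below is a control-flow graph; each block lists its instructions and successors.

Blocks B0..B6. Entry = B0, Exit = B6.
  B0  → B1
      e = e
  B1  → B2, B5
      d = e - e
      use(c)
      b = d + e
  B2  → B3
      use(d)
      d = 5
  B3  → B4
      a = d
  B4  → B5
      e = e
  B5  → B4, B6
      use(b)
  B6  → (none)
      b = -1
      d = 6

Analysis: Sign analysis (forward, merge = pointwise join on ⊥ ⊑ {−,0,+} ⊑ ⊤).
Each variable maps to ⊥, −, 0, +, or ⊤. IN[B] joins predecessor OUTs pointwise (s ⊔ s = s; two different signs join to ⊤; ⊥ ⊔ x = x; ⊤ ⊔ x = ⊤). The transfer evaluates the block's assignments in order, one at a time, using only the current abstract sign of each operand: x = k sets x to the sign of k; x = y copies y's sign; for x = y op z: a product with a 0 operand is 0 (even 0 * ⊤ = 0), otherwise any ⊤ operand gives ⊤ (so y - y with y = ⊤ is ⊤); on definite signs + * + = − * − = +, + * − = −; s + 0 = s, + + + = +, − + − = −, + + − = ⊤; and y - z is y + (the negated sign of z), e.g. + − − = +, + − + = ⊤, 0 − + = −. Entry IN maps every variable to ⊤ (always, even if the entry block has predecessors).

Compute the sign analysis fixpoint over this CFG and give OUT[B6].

Fixpoint table:
  B0:   IN=(all ⊤)   OUT=(all ⊤)
  B1:   IN=(all ⊤)   OUT=(all ⊤)
  B2:   IN=(all ⊤)   OUT={d:+; rest ⊤}
  B3:   IN={d:+; rest ⊤}   OUT={a:+, d:+; rest ⊤}
  B4:   IN=(all ⊤)   OUT=(all ⊤)
  B5:   IN=(all ⊤)   OUT=(all ⊤)
  B6:   IN=(all ⊤)   OUT={b:-, d:+; rest ⊤}

Merge at B6: IN[B6] = OUT[B5] = {a: ⊤, b: ⊤, c: ⊤, d: ⊤, e: ⊤, f: ⊤}
Applying B6's transfer function to that IN value gives OUT[B6] (row B6 above).

Answer: {a: ⊤, b: -, c: ⊤, d: +, e: ⊤, f: ⊤}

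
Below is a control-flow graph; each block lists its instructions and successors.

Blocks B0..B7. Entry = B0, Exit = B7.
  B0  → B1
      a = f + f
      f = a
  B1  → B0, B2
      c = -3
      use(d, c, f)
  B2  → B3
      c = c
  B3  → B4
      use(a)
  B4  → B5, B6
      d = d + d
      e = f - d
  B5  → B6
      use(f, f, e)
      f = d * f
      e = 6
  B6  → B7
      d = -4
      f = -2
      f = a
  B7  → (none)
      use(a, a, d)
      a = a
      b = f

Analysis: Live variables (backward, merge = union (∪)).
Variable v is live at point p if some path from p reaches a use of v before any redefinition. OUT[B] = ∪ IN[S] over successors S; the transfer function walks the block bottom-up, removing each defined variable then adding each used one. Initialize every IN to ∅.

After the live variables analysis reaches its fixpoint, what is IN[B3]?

Fixpoint table:
  B0:   IN={d, f}   OUT={a, d, f}
  B1:   IN={a, d, f}   OUT={a, c, d, f}
  B2:   IN={a, c, d, f}   OUT={a, d, f}
  B3:   IN={a, d, f}   OUT={a, d, f}
  B4:   IN={a, d, f}   OUT={a, d, e, f}
  B5:   IN={a, d, e, f}   OUT={a}
  B6:   IN={a}   OUT={a, d, f}
  B7:   IN={a, d, f}   OUT={}

Merge at B3: OUT[B3] = IN[B4] = {a, d, f}
Applying B3's transfer function to that OUT value gives IN[B3] (row B3 above).

Answer: {a, d, f}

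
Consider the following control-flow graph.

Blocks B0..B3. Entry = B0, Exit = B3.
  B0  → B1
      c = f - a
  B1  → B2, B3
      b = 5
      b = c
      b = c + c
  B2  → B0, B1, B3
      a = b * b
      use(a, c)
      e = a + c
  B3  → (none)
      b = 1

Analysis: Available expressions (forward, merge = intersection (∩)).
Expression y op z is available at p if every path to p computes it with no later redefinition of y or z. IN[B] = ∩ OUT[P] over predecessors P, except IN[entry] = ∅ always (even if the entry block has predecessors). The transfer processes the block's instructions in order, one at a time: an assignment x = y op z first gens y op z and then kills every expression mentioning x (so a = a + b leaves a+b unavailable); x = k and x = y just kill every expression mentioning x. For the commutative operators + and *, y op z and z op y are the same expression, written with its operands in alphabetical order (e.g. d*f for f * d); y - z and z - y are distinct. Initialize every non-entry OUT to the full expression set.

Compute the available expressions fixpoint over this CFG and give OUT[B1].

Answer: {c+c}

Working:
Fixpoint table:
  B0: | IN={} | OUT={f-a}
  B1: | IN={} | OUT={c+c}
  B2: | IN={c+c} | OUT={a+c, b*b, c+c}
  B3: | IN={c+c} | OUT={c+c}

Merge at B1: IN[B1] = OUT[B0] ∩ OUT[B2] = {}
Applying B1's transfer function to that IN value gives OUT[B1] (row B1 above).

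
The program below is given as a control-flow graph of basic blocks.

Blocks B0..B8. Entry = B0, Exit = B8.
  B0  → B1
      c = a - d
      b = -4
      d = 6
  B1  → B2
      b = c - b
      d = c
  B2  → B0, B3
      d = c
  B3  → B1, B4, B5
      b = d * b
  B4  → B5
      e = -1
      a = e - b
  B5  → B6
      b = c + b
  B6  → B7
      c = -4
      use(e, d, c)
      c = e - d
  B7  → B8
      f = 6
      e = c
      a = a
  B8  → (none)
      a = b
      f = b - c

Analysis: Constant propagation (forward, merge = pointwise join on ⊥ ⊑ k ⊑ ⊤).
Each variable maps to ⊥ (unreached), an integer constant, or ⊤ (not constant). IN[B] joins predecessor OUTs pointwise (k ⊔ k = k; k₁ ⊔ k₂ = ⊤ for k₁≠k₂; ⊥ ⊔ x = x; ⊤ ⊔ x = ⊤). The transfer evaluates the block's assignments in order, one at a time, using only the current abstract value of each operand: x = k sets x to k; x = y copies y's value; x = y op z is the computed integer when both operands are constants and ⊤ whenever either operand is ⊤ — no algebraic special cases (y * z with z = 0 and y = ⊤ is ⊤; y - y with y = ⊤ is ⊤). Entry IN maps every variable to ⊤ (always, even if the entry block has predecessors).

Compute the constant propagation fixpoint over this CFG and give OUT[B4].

Answer: {a: ⊤, b: ⊤, c: ⊤, d: ⊤, e: -1, f: ⊤}

Derivation:
Converged values:
  B0:  IN=(all ⊤)  OUT={b:-4, d:6; rest ⊤}
  B1:  IN=(all ⊤)  OUT=(all ⊤)
  B2:  IN=(all ⊤)  OUT=(all ⊤)
  B3:  IN=(all ⊤)  OUT=(all ⊤)
  B4:  IN=(all ⊤)  OUT={e:-1; rest ⊤}
  B5:  IN=(all ⊤)  OUT=(all ⊤)
  B6:  IN=(all ⊤)  OUT=(all ⊤)
  B7:  IN=(all ⊤)  OUT={f:6; rest ⊤}
  B8:  IN={f:6; rest ⊤}  OUT=(all ⊤)

Merge at B4: IN[B4] = OUT[B3] = {a: ⊤, b: ⊤, c: ⊤, d: ⊤, e: ⊤, f: ⊤}
Applying B4's transfer function to that IN value gives OUT[B4] (row B4 above).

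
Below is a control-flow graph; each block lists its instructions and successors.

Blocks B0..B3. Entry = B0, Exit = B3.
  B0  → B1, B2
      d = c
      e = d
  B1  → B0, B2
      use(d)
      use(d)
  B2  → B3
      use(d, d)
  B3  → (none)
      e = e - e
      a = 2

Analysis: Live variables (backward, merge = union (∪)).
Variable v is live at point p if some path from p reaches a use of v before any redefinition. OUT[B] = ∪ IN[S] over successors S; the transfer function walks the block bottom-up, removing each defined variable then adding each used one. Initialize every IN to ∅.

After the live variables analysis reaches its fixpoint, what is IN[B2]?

Converged values:
  B0:  IN={c}  OUT={c, d, e}
  B1:  IN={c, d, e}  OUT={c, d, e}
  B2:  IN={d, e}  OUT={e}
  B3:  IN={e}  OUT={}

Merge at B2: OUT[B2] = IN[B3] = {e}
Applying B2's transfer function to that OUT value gives IN[B2] (row B2 above).

Answer: {d, e}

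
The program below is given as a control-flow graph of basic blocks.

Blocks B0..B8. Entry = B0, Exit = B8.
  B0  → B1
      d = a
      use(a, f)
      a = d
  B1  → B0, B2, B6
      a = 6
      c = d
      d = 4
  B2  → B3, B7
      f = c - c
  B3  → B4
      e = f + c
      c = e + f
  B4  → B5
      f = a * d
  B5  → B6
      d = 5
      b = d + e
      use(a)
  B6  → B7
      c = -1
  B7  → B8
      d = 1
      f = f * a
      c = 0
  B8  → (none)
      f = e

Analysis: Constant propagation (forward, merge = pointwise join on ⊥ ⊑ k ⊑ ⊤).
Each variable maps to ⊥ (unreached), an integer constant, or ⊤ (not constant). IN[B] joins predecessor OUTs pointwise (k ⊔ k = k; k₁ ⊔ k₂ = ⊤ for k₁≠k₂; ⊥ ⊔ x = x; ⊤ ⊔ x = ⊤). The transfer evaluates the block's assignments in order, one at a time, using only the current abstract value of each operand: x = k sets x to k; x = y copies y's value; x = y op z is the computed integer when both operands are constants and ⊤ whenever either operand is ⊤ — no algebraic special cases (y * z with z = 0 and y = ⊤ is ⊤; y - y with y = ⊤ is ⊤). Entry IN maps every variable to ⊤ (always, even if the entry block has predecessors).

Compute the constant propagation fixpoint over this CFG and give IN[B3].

Answer: {a: 6, b: ⊤, c: ⊤, d: 4, e: ⊤, f: ⊤}

Trace:
Converged values:
  B0: | IN=(all ⊤) | OUT=(all ⊤)
  B1: | IN=(all ⊤) | OUT={a:6, d:4; rest ⊤}
  B2: | IN={a:6, d:4; rest ⊤} | OUT={a:6, d:4; rest ⊤}
  B3: | IN={a:6, d:4; rest ⊤} | OUT={a:6, d:4; rest ⊤}
  B4: | IN={a:6, d:4; rest ⊤} | OUT={a:6, d:4, f:24; rest ⊤}
  B5: | IN={a:6, d:4, f:24; rest ⊤} | OUT={a:6, d:5, f:24; rest ⊤}
  B6: | IN={a:6; rest ⊤} | OUT={a:6, c:-1; rest ⊤}
  B7: | IN={a:6; rest ⊤} | OUT={a:6, c:0, d:1; rest ⊤}
  B8: | IN={a:6, c:0, d:1; rest ⊤} | OUT={a:6, c:0, d:1; rest ⊤}

Merge at B3: IN[B3] = OUT[B2] = {a: 6, b: ⊤, c: ⊤, d: 4, e: ⊤, f: ⊤}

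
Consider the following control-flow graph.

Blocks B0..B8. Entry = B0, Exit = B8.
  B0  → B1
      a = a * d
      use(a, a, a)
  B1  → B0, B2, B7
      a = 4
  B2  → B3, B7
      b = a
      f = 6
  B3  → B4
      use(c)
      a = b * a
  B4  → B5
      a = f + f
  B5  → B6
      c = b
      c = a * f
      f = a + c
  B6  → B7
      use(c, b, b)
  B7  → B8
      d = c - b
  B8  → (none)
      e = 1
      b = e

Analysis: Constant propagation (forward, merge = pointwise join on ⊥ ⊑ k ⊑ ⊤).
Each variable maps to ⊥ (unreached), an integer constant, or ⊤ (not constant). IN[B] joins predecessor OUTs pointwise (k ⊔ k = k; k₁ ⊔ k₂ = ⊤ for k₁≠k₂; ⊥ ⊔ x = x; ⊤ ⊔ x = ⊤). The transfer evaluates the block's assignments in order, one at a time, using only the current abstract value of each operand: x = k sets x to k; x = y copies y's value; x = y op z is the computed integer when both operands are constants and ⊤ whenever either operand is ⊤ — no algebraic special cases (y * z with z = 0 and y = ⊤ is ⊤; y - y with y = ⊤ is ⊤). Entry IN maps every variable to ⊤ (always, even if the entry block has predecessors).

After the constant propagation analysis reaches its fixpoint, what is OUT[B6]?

Answer: {a: 12, b: 4, c: 72, d: ⊤, e: ⊤, f: 84}

Trace:
Per-block solution:
  B0:   IN=(all ⊤)   OUT=(all ⊤)
  B1:   IN=(all ⊤)   OUT={a:4; rest ⊤}
  B2:   IN={a:4; rest ⊤}   OUT={a:4, b:4, f:6; rest ⊤}
  B3:   IN={a:4, b:4, f:6; rest ⊤}   OUT={a:16, b:4, f:6; rest ⊤}
  B4:   IN={a:16, b:4, f:6; rest ⊤}   OUT={a:12, b:4, f:6; rest ⊤}
  B5:   IN={a:12, b:4, f:6; rest ⊤}   OUT={a:12, b:4, c:72, f:84; rest ⊤}
  B6:   IN={a:12, b:4, c:72, f:84; rest ⊤}   OUT={a:12, b:4, c:72, f:84; rest ⊤}
  B7:   IN=(all ⊤)   OUT=(all ⊤)
  B8:   IN=(all ⊤)   OUT={b:1, e:1; rest ⊤}

Merge at B6: IN[B6] = OUT[B5] = {a: 12, b: 4, c: 72, d: ⊤, e: ⊤, f: 84}
Applying B6's transfer function to that IN value gives OUT[B6] (row B6 above).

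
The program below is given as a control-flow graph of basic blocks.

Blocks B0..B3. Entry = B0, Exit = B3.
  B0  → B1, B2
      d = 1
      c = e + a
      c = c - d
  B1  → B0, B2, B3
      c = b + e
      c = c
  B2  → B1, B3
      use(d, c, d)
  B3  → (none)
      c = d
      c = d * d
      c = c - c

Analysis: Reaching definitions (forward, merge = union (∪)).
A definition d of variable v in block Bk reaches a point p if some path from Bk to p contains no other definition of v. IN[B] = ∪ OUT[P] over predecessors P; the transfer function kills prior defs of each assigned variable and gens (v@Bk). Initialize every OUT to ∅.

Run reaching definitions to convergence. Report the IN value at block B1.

Per-block solution:
  B0:  IN={c@B1, d@B0}  OUT={c@B0, d@B0}
  B1:  IN={c@B0, c@B1, d@B0}  OUT={c@B1, d@B0}
  B2:  IN={c@B0, c@B1, d@B0}  OUT={c@B0, c@B1, d@B0}
  B3:  IN={c@B0, c@B1, d@B0}  OUT={c@B3, d@B0}

Merge at B1: IN[B1] = OUT[B0] ⊔ OUT[B2] = {c@B0, c@B1, d@B0}

Answer: {c@B0, c@B1, d@B0}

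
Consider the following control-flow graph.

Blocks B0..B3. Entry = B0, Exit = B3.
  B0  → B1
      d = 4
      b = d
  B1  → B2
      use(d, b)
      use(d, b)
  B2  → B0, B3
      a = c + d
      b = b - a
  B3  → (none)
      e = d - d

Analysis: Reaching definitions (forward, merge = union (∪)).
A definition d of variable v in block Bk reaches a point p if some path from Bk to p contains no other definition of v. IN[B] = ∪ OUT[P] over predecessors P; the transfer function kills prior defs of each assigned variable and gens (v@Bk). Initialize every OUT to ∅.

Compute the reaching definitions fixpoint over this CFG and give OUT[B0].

Answer: {a@B2, b@B0, d@B0}

Trace:
Fixpoint table:
  B0:  IN={a@B2, b@B2, d@B0}  OUT={a@B2, b@B0, d@B0}
  B1:  IN={a@B2, b@B0, d@B0}  OUT={a@B2, b@B0, d@B0}
  B2:  IN={a@B2, b@B0, d@B0}  OUT={a@B2, b@B2, d@B0}
  B3:  IN={a@B2, b@B2, d@B0}  OUT={a@B2, b@B2, d@B0, e@B3}

Merge at B0 (entry node, so the boundary value {} is joined with the incoming edge(s)): IN[B0] = {} ⊔ OUT[B2] = {a@B2, b@B2, d@B0}
Applying B0's transfer function to that IN value gives OUT[B0] (row B0 above).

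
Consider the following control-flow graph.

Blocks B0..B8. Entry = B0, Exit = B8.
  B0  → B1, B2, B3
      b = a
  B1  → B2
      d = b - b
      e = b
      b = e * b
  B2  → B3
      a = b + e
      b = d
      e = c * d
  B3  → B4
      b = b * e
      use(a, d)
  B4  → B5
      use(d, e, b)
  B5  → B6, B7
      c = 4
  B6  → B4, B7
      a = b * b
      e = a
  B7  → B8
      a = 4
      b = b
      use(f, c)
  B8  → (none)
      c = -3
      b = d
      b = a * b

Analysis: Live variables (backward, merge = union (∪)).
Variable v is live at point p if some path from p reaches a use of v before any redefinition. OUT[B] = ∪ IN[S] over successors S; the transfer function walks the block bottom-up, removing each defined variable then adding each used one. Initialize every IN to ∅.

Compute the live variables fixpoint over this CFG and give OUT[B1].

Fixpoint table:
  B0:  IN={a, c, d, e, f}  OUT={a, b, c, d, e, f}
  B1:  IN={b, c, f}  OUT={b, c, d, e, f}
  B2:  IN={b, c, d, e, f}  OUT={a, b, d, e, f}
  B3:  IN={a, b, d, e, f}  OUT={b, d, e, f}
  B4:  IN={b, d, e, f}  OUT={b, d, f}
  B5:  IN={b, d, f}  OUT={b, c, d, f}
  B6:  IN={b, c, d, f}  OUT={b, c, d, e, f}
  B7:  IN={b, c, d, f}  OUT={a, d}
  B8:  IN={a, d}  OUT={}

Merge at B1: OUT[B1] = IN[B2] = {b, c, d, e, f}

Answer: {b, c, d, e, f}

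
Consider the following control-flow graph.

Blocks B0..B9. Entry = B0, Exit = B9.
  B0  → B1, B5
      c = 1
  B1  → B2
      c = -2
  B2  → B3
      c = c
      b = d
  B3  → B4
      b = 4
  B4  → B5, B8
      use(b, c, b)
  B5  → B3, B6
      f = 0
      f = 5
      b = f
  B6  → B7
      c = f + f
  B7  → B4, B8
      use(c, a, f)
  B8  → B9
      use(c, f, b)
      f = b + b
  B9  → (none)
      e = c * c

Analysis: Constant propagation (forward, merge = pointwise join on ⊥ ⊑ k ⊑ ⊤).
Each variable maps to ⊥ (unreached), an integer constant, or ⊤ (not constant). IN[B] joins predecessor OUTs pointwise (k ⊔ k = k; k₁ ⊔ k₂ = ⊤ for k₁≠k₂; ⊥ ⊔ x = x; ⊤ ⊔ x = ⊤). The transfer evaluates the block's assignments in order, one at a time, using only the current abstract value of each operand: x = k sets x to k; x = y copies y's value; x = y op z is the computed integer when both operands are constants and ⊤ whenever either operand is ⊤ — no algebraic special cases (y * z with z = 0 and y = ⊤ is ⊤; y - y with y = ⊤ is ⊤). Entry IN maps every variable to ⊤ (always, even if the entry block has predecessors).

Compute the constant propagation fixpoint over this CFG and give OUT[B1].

Per-block solution:
  B0:  IN=(all ⊤)  OUT={c:1; rest ⊤}
  B1:  IN={c:1; rest ⊤}  OUT={c:-2; rest ⊤}
  B2:  IN={c:-2; rest ⊤}  OUT={c:-2; rest ⊤}
  B3:  IN=(all ⊤)  OUT={b:4; rest ⊤}
  B4:  IN=(all ⊤)  OUT=(all ⊤)
  B5:  IN=(all ⊤)  OUT={b:5, f:5; rest ⊤}
  B6:  IN={b:5, f:5; rest ⊤}  OUT={b:5, c:10, f:5; rest ⊤}
  B7:  IN={b:5, c:10, f:5; rest ⊤}  OUT={b:5, c:10, f:5; rest ⊤}
  B8:  IN=(all ⊤)  OUT=(all ⊤)
  B9:  IN=(all ⊤)  OUT=(all ⊤)

Merge at B1: IN[B1] = OUT[B0] = {a: ⊤, b: ⊤, c: 1, d: ⊤, e: ⊤, f: ⊤}
Applying B1's transfer function to that IN value gives OUT[B1] (row B1 above).

Answer: {a: ⊤, b: ⊤, c: -2, d: ⊤, e: ⊤, f: ⊤}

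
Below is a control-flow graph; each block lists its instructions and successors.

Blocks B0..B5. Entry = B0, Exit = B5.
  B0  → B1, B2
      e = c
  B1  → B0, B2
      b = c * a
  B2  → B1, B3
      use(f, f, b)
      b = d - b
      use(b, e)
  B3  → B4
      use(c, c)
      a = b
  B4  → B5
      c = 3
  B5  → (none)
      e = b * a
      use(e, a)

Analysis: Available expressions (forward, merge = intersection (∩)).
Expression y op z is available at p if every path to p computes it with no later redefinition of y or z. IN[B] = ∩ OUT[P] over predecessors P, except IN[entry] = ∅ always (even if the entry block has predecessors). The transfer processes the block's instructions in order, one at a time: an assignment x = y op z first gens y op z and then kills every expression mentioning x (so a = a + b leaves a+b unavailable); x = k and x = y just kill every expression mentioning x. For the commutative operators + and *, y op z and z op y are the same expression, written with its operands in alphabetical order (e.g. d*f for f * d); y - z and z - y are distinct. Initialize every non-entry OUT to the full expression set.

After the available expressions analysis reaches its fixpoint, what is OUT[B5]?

Fixpoint table:
  B0: | IN={} | OUT={}
  B1: | IN={} | OUT={a*c}
  B2: | IN={} | OUT={}
  B3: | IN={} | OUT={}
  B4: | IN={} | OUT={}
  B5: | IN={} | OUT={a*b}

Merge at B5: IN[B5] = OUT[B4] = {}
Applying B5's transfer function to that IN value gives OUT[B5] (row B5 above).

Answer: {a*b}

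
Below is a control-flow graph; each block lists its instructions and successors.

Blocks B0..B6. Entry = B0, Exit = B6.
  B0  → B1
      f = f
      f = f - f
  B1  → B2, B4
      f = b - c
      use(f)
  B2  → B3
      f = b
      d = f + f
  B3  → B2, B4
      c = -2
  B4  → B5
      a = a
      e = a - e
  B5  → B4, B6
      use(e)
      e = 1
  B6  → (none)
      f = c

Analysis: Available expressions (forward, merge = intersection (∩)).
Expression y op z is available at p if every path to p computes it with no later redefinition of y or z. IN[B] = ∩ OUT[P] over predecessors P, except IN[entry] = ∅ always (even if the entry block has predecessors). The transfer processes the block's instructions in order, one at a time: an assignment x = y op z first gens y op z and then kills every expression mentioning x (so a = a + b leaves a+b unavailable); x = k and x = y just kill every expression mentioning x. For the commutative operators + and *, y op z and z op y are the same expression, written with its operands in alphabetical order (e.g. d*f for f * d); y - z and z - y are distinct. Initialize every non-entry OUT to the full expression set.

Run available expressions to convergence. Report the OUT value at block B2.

Answer: {f+f}

Trace:
Per-block solution:
  B0:  IN={}  OUT={}
  B1:  IN={}  OUT={b-c}
  B2:  IN={}  OUT={f+f}
  B3:  IN={f+f}  OUT={f+f}
  B4:  IN={}  OUT={}
  B5:  IN={}  OUT={}
  B6:  IN={}  OUT={}

Merge at B2: IN[B2] = OUT[B1] ∩ OUT[B3] = {}
Applying B2's transfer function to that IN value gives OUT[B2] (row B2 above).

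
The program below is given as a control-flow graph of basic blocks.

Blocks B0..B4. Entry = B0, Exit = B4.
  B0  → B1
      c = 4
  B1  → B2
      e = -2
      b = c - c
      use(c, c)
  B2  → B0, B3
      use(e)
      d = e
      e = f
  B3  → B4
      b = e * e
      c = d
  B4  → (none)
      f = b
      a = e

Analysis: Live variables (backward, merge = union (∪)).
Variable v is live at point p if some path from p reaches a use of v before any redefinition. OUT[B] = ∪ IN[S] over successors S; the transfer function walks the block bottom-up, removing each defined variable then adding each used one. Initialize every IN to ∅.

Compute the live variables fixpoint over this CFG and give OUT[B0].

Answer: {c, f}

Working:
Per-block solution:
  B0:   IN={f}   OUT={c, f}
  B1:   IN={c, f}   OUT={e, f}
  B2:   IN={e, f}   OUT={d, e, f}
  B3:   IN={d, e}   OUT={b, e}
  B4:   IN={b, e}   OUT={}

Merge at B0: OUT[B0] = IN[B1] = {c, f}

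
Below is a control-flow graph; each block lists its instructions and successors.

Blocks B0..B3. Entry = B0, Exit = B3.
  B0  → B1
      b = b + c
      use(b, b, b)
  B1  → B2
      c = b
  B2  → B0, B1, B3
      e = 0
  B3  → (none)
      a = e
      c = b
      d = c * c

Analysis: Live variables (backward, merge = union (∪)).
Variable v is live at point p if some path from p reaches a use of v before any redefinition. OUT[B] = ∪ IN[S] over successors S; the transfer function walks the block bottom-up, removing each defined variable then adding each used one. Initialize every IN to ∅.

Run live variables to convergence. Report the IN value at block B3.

Per-block solution:
  B0:  IN={b, c}  OUT={b}
  B1:  IN={b}  OUT={b, c}
  B2:  IN={b, c}  OUT={b, c, e}
  B3:  IN={b, e}  OUT={}

B3 is the boundary node: OUT[B3] = {}
Applying B3's transfer function to that OUT value gives IN[B3] (row B3 above).

Answer: {b, e}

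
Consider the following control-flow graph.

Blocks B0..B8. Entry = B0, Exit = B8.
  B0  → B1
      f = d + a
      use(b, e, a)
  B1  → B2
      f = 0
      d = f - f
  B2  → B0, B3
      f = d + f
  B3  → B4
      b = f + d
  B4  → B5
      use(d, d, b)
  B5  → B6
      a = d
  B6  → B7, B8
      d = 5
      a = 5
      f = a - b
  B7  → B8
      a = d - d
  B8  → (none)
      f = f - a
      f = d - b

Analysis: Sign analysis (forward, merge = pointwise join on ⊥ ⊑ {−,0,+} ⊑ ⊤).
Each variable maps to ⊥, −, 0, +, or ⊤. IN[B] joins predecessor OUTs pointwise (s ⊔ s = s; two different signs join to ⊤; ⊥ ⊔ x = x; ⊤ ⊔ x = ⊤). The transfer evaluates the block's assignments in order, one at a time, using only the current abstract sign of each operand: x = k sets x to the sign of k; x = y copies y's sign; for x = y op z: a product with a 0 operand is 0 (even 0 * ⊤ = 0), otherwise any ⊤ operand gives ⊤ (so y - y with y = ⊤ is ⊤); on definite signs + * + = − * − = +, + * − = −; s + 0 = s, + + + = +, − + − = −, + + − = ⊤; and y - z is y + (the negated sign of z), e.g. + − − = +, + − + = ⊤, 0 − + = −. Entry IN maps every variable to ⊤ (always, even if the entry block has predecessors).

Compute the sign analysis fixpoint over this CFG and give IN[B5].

Answer: {a: ⊤, b: 0, c: ⊤, d: 0, e: ⊤, f: 0}

Trace:
Converged values:
  B0:   IN=(all ⊤)   OUT=(all ⊤)
  B1:   IN=(all ⊤)   OUT={d:0, f:0; rest ⊤}
  B2:   IN={d:0, f:0; rest ⊤}   OUT={d:0, f:0; rest ⊤}
  B3:   IN={d:0, f:0; rest ⊤}   OUT={b:0, d:0, f:0; rest ⊤}
  B4:   IN={b:0, d:0, f:0; rest ⊤}   OUT={b:0, d:0, f:0; rest ⊤}
  B5:   IN={b:0, d:0, f:0; rest ⊤}   OUT={a:0, b:0, d:0, f:0; rest ⊤}
  B6:   IN={a:0, b:0, d:0, f:0; rest ⊤}   OUT={a:+, b:0, d:+, f:+; rest ⊤}
  B7:   IN={a:+, b:0, d:+, f:+; rest ⊤}   OUT={b:0, d:+, f:+; rest ⊤}
  B8:   IN={b:0, d:+, f:+; rest ⊤}   OUT={b:0, d:+, f:+; rest ⊤}

Merge at B5: IN[B5] = OUT[B4] = {a: ⊤, b: 0, c: ⊤, d: 0, e: ⊤, f: 0}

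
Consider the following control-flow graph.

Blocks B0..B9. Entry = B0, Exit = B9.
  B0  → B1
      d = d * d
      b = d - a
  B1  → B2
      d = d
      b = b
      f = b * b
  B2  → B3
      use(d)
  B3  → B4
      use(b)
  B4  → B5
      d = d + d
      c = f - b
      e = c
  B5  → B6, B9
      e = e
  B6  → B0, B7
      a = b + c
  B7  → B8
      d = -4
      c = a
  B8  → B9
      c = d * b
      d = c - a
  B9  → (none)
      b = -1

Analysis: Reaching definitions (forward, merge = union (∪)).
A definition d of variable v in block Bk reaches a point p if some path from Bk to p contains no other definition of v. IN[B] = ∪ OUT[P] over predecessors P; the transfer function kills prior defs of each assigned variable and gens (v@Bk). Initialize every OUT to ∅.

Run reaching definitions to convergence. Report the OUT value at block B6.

Answer: {a@B6, b@B1, c@B4, d@B4, e@B5, f@B1}

Derivation:
Per-block solution:
  B0:   IN={a@B6, b@B1, c@B4, d@B4, e@B5, f@B1}   OUT={a@B6, b@B0, c@B4, d@B0, e@B5, f@B1}
  B1:   IN={a@B6, b@B0, c@B4, d@B0, e@B5, f@B1}   OUT={a@B6, b@B1, c@B4, d@B1, e@B5, f@B1}
  B2:   IN={a@B6, b@B1, c@B4, d@B1, e@B5, f@B1}   OUT={a@B6, b@B1, c@B4, d@B1, e@B5, f@B1}
  B3:   IN={a@B6, b@B1, c@B4, d@B1, e@B5, f@B1}   OUT={a@B6, b@B1, c@B4, d@B1, e@B5, f@B1}
  B4:   IN={a@B6, b@B1, c@B4, d@B1, e@B5, f@B1}   OUT={a@B6, b@B1, c@B4, d@B4, e@B4, f@B1}
  B5:   IN={a@B6, b@B1, c@B4, d@B4, e@B4, f@B1}   OUT={a@B6, b@B1, c@B4, d@B4, e@B5, f@B1}
  B6:   IN={a@B6, b@B1, c@B4, d@B4, e@B5, f@B1}   OUT={a@B6, b@B1, c@B4, d@B4, e@B5, f@B1}
  B7:   IN={a@B6, b@B1, c@B4, d@B4, e@B5, f@B1}   OUT={a@B6, b@B1, c@B7, d@B7, e@B5, f@B1}
  B8:   IN={a@B6, b@B1, c@B7, d@B7, e@B5, f@B1}   OUT={a@B6, b@B1, c@B8, d@B8, e@B5, f@B1}
  B9:   IN={a@B6, b@B1, c@B4, c@B8, d@B4, d@B8, e@B5, f@B1}   OUT={a@B6, b@B9, c@B4, c@B8, d@B4, d@B8, e@B5, f@B1}

Merge at B6: IN[B6] = OUT[B5] = {a@B6, b@B1, c@B4, d@B4, e@B5, f@B1}
Applying B6's transfer function to that IN value gives OUT[B6] (row B6 above).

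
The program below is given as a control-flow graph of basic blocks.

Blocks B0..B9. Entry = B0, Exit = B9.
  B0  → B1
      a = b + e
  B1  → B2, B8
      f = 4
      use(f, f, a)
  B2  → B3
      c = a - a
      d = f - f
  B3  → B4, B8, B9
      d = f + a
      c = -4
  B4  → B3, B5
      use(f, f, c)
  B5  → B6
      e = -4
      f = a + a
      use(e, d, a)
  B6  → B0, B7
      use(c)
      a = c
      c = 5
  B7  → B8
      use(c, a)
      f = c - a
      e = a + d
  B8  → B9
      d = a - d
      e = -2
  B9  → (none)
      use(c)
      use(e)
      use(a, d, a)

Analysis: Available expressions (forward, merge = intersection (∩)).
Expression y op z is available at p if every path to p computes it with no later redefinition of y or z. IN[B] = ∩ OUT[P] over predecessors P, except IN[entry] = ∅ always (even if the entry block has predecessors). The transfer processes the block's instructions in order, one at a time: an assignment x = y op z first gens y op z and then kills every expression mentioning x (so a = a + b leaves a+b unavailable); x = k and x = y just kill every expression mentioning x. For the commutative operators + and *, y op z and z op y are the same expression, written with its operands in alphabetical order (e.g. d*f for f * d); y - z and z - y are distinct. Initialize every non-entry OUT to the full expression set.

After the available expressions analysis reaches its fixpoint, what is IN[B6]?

Answer: {a+a, a-a}

Working:
Per-block solution:
  B0: | IN={} | OUT={b+e}
  B1: | IN={b+e} | OUT={b+e}
  B2: | IN={b+e} | OUT={a-a, b+e, f-f}
  B3: | IN={a-a, b+e, f-f} | OUT={a+f, a-a, b+e, f-f}
  B4: | IN={a+f, a-a, b+e, f-f} | OUT={a+f, a-a, b+e, f-f}
  B5: | IN={a+f, a-a, b+e, f-f} | OUT={a+a, a-a}
  B6: | IN={a+a, a-a} | OUT={}
  B7: | IN={} | OUT={a+d, c-a}
  B8: | IN={} | OUT={}
  B9: | IN={} | OUT={}

Merge at B6: IN[B6] = OUT[B5] = {a+a, a-a}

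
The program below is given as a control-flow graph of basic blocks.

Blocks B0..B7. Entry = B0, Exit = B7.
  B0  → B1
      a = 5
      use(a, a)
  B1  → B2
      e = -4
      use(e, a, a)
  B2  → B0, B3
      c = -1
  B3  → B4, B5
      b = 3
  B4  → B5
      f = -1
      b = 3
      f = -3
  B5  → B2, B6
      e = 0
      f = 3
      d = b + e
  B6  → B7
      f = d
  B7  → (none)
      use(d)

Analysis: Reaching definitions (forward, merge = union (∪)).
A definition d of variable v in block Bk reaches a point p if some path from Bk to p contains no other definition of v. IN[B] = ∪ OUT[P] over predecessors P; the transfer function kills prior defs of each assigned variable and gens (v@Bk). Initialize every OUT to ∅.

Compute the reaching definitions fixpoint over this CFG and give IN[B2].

Fixpoint table:
  B0:   IN={a@B0, b@B3, b@B4, c@B2, d@B5, e@B1, e@B5, f@B5}   OUT={a@B0, b@B3, b@B4, c@B2, d@B5, e@B1, e@B5, f@B5}
  B1:   IN={a@B0, b@B3, b@B4, c@B2, d@B5, e@B1, e@B5, f@B5}   OUT={a@B0, b@B3, b@B4, c@B2, d@B5, e@B1, f@B5}
  B2:   IN={a@B0, b@B3, b@B4, c@B2, d@B5, e@B1, e@B5, f@B5}   OUT={a@B0, b@B3, b@B4, c@B2, d@B5, e@B1, e@B5, f@B5}
  B3:   IN={a@B0, b@B3, b@B4, c@B2, d@B5, e@B1, e@B5, f@B5}   OUT={a@B0, b@B3, c@B2, d@B5, e@B1, e@B5, f@B5}
  B4:   IN={a@B0, b@B3, c@B2, d@B5, e@B1, e@B5, f@B5}   OUT={a@B0, b@B4, c@B2, d@B5, e@B1, e@B5, f@B4}
  B5:   IN={a@B0, b@B3, b@B4, c@B2, d@B5, e@B1, e@B5, f@B4, f@B5}   OUT={a@B0, b@B3, b@B4, c@B2, d@B5, e@B5, f@B5}
  B6:   IN={a@B0, b@B3, b@B4, c@B2, d@B5, e@B5, f@B5}   OUT={a@B0, b@B3, b@B4, c@B2, d@B5, e@B5, f@B6}
  B7:   IN={a@B0, b@B3, b@B4, c@B2, d@B5, e@B5, f@B6}   OUT={a@B0, b@B3, b@B4, c@B2, d@B5, e@B5, f@B6}

Merge at B2: IN[B2] = OUT[B1] ⊔ OUT[B5] = {a@B0, b@B3, b@B4, c@B2, d@B5, e@B1, e@B5, f@B5}

Answer: {a@B0, b@B3, b@B4, c@B2, d@B5, e@B1, e@B5, f@B5}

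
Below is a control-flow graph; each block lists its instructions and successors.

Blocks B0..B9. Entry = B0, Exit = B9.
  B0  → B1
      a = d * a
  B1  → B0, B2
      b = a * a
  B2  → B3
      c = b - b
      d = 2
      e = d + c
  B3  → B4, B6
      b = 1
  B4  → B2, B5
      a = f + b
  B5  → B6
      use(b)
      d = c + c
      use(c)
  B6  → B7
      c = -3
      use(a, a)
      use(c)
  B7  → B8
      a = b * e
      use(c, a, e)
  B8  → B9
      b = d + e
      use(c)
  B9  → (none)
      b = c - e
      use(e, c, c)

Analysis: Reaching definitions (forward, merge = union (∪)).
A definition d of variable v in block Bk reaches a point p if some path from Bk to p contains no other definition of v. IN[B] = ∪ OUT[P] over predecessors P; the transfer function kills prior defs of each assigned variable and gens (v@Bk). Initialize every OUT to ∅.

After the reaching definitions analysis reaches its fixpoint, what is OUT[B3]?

Fixpoint table:
  B0:   IN={a@B0, b@B1}   OUT={a@B0, b@B1}
  B1:   IN={a@B0, b@B1}   OUT={a@B0, b@B1}
  B2:   IN={a@B0, a@B4, b@B1, b@B3, c@B2, d@B2, e@B2}   OUT={a@B0, a@B4, b@B1, b@B3, c@B2, d@B2, e@B2}
  B3:   IN={a@B0, a@B4, b@B1, b@B3, c@B2, d@B2, e@B2}   OUT={a@B0, a@B4, b@B3, c@B2, d@B2, e@B2}
  B4:   IN={a@B0, a@B4, b@B3, c@B2, d@B2, e@B2}   OUT={a@B4, b@B3, c@B2, d@B2, e@B2}
  B5:   IN={a@B4, b@B3, c@B2, d@B2, e@B2}   OUT={a@B4, b@B3, c@B2, d@B5, e@B2}
  B6:   IN={a@B0, a@B4, b@B3, c@B2, d@B2, d@B5, e@B2}   OUT={a@B0, a@B4, b@B3, c@B6, d@B2, d@B5, e@B2}
  B7:   IN={a@B0, a@B4, b@B3, c@B6, d@B2, d@B5, e@B2}   OUT={a@B7, b@B3, c@B6, d@B2, d@B5, e@B2}
  B8:   IN={a@B7, b@B3, c@B6, d@B2, d@B5, e@B2}   OUT={a@B7, b@B8, c@B6, d@B2, d@B5, e@B2}
  B9:   IN={a@B7, b@B8, c@B6, d@B2, d@B5, e@B2}   OUT={a@B7, b@B9, c@B6, d@B2, d@B5, e@B2}

Merge at B3: IN[B3] = OUT[B2] = {a@B0, a@B4, b@B1, b@B3, c@B2, d@B2, e@B2}
Applying B3's transfer function to that IN value gives OUT[B3] (row B3 above).

Answer: {a@B0, a@B4, b@B3, c@B2, d@B2, e@B2}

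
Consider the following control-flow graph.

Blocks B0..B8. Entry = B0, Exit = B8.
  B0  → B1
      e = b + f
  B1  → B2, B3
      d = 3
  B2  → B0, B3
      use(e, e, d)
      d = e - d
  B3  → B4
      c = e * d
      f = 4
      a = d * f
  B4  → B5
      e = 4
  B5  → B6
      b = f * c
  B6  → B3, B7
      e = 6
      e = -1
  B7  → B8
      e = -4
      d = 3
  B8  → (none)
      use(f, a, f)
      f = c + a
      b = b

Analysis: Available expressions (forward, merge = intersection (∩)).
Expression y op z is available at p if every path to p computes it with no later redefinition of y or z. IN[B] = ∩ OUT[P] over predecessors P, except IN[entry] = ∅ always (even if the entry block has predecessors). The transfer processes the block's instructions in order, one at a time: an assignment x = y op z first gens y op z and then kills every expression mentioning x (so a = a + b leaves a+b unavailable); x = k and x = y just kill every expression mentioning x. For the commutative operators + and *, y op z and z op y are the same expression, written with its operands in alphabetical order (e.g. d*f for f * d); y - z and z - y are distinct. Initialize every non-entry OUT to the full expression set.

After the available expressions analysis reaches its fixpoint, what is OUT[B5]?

Per-block solution:
  B0:  IN={}  OUT={b+f}
  B1:  IN={b+f}  OUT={b+f}
  B2:  IN={b+f}  OUT={b+f}
  B3:  IN={}  OUT={d*e, d*f}
  B4:  IN={d*e, d*f}  OUT={d*f}
  B5:  IN={d*f}  OUT={c*f, d*f}
  B6:  IN={c*f, d*f}  OUT={c*f, d*f}
  B7:  IN={c*f, d*f}  OUT={c*f}
  B8:  IN={c*f}  OUT={a+c}

Merge at B5: IN[B5] = OUT[B4] = {d*f}
Applying B5's transfer function to that IN value gives OUT[B5] (row B5 above).

Answer: {c*f, d*f}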